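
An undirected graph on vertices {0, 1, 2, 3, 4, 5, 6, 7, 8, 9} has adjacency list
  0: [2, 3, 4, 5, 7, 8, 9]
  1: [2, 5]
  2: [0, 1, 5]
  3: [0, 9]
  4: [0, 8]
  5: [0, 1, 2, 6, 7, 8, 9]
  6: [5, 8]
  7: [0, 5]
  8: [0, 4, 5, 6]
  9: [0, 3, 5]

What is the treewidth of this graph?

A width-2 tree decomposition is:
Bags: B1 = {0, 2, 5}  B2 = {0, 5, 9}  B3 = {0, 5, 8}  B4 = {0, 4, 8}  B5 = {1, 2, 5}  B6 = {0, 3, 9}  B7 = {5, 6, 8}  B8 = {0, 5, 7}
Tree: B1–B2, B1–B3, B3–B4, B1–B5, B2–B6, B3–B7, B2–B8
Every bag has size at most 3, so the width is 3 − 1 = 2 and tw(G) ≤ 2. On the other hand G contains the 3-clique {0, 3, 9}. A clique must lie in a single bag of any decomposition, so no decomposition can have width below 2. Hence tw(G) = 2 exactly.

2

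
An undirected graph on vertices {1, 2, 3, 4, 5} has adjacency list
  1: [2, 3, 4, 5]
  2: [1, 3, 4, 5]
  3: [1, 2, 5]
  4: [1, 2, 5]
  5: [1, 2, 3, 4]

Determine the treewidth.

A width-3 tree decomposition is:
Bags: B1 = {1, 2, 3, 5}  B2 = {1, 2, 4, 5}
Tree: B1–B2
Every bag has size at most 4, so the width is 4 − 1 = 3 and tw(G) ≤ 3. Conversely, {1, 2, 3, 5} is a clique of size 4, and the vertices of any clique must share a bag in every tree decomposition; so some bag has ≥ 4 vertices and tw(G) ≥ 3. Hence tw(G) = 3 exactly.

3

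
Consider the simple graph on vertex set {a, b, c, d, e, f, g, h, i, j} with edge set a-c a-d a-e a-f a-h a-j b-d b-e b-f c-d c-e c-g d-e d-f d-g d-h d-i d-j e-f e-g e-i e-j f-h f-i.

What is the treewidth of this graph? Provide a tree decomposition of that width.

Treewidth 3.
Bags: B1 = {a, c, d, e}  B2 = {a, d, e, f}  B3 = {d, e, f, i}  B4 = {c, d, e, g}  B5 = {a, d, f, h}  B6 = {b, d, e, f}  B7 = {a, d, e, j}
Tree: B1–B2, B2–B3, B1–B4, B2–B5, B2–B6, B1–B7

Every bag has size at most 4, so the width is 4 − 1 = 3 and tw(G) ≤ 3. Conversely, {c, d, e, g} is a clique of size 4, and the vertices of any clique must share a bag in every tree decomposition; so some bag has ≥ 4 vertices and tw(G) ≥ 3. Hence tw(G) = 3 exactly.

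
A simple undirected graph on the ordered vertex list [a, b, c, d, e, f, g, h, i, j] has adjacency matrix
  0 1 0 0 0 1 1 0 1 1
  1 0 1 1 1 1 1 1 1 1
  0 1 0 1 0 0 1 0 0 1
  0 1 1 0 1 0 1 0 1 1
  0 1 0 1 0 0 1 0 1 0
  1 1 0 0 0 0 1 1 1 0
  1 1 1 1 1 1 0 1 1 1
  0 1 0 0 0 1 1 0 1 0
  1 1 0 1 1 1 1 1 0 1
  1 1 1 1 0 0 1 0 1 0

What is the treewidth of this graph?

A width-4 tree decomposition is:
Bags: B1 = {b, d, g, i, j}  B2 = {b, d, e, g, i}  B3 = {a, b, g, i, j}  B4 = {b, c, d, g, j}  B5 = {a, b, f, g, i}  B6 = {b, f, g, h, i}
Tree: B1–B2, B1–B3, B1–B4, B3–B5, B5–B6
Each bag holds 5 vertices, so the decomposition has width 4, which upper-bounds the treewidth. On the other hand G contains the 5-clique {b, c, d, g, j}. A clique must lie in a single bag of any decomposition, so no decomposition can have width below 4. Therefore the treewidth is 4.

4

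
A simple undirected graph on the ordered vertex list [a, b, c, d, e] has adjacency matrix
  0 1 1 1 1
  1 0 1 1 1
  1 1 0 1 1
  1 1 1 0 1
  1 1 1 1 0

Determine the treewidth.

A width-4 tree decomposition is:
Bags: B1 = {a, b, c, d, e}
Tree: (single bag)
A single bag containing all 5 vertices is trivially a valid decomposition of width 4. For the lower bound, the 5 vertices {a, b, c, d, e} are pairwise adjacent, and any tree decomposition puts a clique entirely inside one bag — forcing width ≥ 4. Therefore the treewidth is 4.

4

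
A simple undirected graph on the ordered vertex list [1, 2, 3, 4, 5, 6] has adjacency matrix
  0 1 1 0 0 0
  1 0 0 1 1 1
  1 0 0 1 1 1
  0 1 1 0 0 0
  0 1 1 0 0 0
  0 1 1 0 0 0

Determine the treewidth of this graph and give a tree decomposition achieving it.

Treewidth 2.
One such decomposition:
Bags: B1 = {2, 3, 6}  B2 = {2, 3, 4}  B3 = {1, 2, 3}  B4 = {2, 3, 5}
Tree: B1–B2, B2–B3, B3–B4

Each bag holds 3 vertices, so the decomposition has width 2, which upper-bounds the treewidth. For the lower bound, G contains the cycle 6–3–4–2–6, so G is not a forest; only forests have treewidth ≤ 1, hence tw(G) ≥ 2. Hence tw(G) = 2 exactly.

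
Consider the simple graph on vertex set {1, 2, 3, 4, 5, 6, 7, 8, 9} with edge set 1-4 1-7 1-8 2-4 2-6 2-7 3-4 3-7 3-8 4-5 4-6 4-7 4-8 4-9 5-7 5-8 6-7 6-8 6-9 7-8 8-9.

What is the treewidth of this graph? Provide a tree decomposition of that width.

The largest bag has 4 vertices, giving width 3; this decomposition certifies tw(G) ≤ 3. Conversely, {4, 6, 8, 9} is a clique of size 4, and the vertices of any clique must share a bag in every tree decomposition; so some bag has ≥ 4 vertices and tw(G) ≥ 3. Therefore the treewidth is 3.

Treewidth 3.
Bags: B1 = {4, 5, 7, 8}  B2 = {4, 6, 7, 8}  B3 = {4, 6, 8, 9}  B4 = {3, 4, 7, 8}  B5 = {1, 4, 7, 8}  B6 = {2, 4, 6, 7}
Tree: B1–B2, B2–B3, B2–B4, B4–B5, B2–B6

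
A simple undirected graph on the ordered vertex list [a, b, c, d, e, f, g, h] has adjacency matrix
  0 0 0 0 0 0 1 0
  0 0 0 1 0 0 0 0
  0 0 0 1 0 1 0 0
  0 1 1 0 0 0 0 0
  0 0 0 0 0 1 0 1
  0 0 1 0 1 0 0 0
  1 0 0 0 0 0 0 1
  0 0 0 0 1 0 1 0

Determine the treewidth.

A width-1 tree decomposition is:
Bags: B1 = {b, d}  B2 = {c, d}  B3 = {c, f}  B4 = {e, f}  B5 = {e, h}  B6 = {g, h}  B7 = {a, g}
Tree: B1–B2, B2–B3, B3–B4, B4–B5, B5–B6, B6–B7
The largest bag has 2 vertices, giving width 1; this decomposition certifies tw(G) ≤ 1. G has an edge, so its treewidth is at least 1. The upper and lower bounds meet at 1, so that is the treewidth.

1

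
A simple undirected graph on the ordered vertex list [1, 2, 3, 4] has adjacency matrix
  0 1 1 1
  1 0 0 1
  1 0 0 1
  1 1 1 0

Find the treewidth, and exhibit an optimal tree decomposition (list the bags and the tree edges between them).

The largest bag has 3 vertices, giving width 2; this decomposition certifies tw(G) ≤ 2. Conversely, {1, 2, 4} is a clique of size 3, and the vertices of any clique must share a bag in every tree decomposition; so some bag has ≥ 3 vertices and tw(G) ≥ 2. The upper and lower bounds meet at 2, so that is the treewidth.

Treewidth 2.
One optimal decomposition is:
Bags: B1 = {1, 3, 4}  B2 = {1, 2, 4}
Tree: B1–B2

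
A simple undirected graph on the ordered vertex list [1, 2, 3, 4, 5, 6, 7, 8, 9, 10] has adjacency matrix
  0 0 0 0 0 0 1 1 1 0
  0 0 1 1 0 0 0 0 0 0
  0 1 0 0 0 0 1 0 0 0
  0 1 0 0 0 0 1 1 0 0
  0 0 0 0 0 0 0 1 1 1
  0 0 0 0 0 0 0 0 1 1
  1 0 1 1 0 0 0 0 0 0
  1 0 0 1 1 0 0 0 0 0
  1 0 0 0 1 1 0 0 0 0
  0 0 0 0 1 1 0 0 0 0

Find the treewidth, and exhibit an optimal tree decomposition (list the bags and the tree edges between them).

Each bag holds 3 vertices, so the decomposition has width 2, which upper-bounds the treewidth. The edges 2–3–7–4–2 form a cycle, so G is not a tree and its treewidth is at least 2. The upper and lower bounds meet at 2, so that is the treewidth.

Treewidth 2.
Bags: B1 = {2, 3, 4}  B2 = {3, 4, 7}  B3 = {4, 7, 8}  B4 = {1, 7, 8}  B5 = {1, 5, 8}  B6 = {1, 5, 9}  B7 = {5, 9, 10}  B8 = {6, 9, 10}
Tree: B1–B2, B2–B3, B3–B4, B4–B5, B5–B6, B6–B7, B7–B8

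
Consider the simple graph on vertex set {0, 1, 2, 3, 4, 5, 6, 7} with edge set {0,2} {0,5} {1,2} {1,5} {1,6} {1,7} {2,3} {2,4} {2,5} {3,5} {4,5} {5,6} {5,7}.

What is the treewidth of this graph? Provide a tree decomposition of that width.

Treewidth 2.
One optimal decomposition is:
Bags: B1 = {1, 5, 7}  B2 = {1, 5, 6}  B3 = {1, 2, 5}  B4 = {0, 2, 5}  B5 = {2, 4, 5}  B6 = {2, 3, 5}
Tree: B1–B2, B1–B3, B3–B4, B3–B5, B5–B6

Each bag holds 3 vertices, so the decomposition has width 2, which upper-bounds the treewidth. For the lower bound, the 3 vertices {0, 2, 5} are pairwise adjacent, and any tree decomposition puts a clique entirely inside one bag — forcing width ≥ 2. Therefore the treewidth is 2.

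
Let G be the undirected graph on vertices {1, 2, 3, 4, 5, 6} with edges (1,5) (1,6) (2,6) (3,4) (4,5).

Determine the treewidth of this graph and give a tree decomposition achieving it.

Treewidth 1.
One such decomposition:
Bags: B1 = {2, 6}  B2 = {1, 6}  B3 = {1, 5}  B4 = {4, 5}  B5 = {3, 4}
Tree: B1–B2, B2–B3, B3–B4, B4–B5

Each bag holds 2 vertices, so the decomposition has width 1, which upper-bounds the treewidth. G has an edge, so its treewidth is at least 1. Combining the bounds, tw(G) = 1.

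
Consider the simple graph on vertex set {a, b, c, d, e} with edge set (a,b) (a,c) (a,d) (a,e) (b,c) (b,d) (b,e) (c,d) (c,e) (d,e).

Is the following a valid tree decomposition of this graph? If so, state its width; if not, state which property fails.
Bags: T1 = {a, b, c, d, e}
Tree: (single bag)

Yes; width 4.

Vertex coverage: the bags together contain {a, b, c, d, e}, the full vertex set. Edge coverage: each edge of G has both endpoints in at least one bag. Running intersection: for every vertex, the bags containing it form a connected subtree. All three properties hold, so this is a valid tree decomposition of width max|bag| − 1 = 4, and hence tw(G) ≤ 4.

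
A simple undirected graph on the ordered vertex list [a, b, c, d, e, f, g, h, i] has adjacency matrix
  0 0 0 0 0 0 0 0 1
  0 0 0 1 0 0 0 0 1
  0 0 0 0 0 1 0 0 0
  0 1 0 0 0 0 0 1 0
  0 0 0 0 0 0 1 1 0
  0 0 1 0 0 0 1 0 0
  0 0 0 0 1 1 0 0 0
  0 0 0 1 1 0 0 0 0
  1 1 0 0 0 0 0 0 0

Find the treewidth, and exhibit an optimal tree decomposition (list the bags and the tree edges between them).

The largest bag has 2 vertices, giving width 1; this decomposition certifies tw(G) ≤ 1. Since G has at least one edge (e.g. a–i), it is not an edgeless graph, so tw(G) ≥ 1. The upper and lower bounds meet at 1, so that is the treewidth.

Treewidth 1.
One such decomposition:
Bags: B1 = {a, i}  B2 = {b, i}  B3 = {b, d}  B4 = {d, h}  B5 = {e, h}  B6 = {e, g}  B7 = {f, g}  B8 = {c, f}
Tree: B1–B2, B2–B3, B3–B4, B4–B5, B5–B6, B6–B7, B7–B8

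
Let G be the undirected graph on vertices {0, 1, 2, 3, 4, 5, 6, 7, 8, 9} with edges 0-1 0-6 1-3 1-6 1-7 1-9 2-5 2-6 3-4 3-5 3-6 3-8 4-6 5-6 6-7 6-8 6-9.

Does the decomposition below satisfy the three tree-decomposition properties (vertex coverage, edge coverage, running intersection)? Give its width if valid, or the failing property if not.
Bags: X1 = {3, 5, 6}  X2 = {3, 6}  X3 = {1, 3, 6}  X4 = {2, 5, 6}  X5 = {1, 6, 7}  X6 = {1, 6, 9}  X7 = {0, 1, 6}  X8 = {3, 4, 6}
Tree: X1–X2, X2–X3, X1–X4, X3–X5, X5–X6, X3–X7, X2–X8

A tree decomposition must satisfy three properties: every vertex lies in some bag; for every edge, both endpoints lie together in some bag; and for every vertex, the bags containing it form a connected subtree. Here vertex 8 appears in no bag, so the decomposition is invalid.

No — vertex 8 appears in no bag.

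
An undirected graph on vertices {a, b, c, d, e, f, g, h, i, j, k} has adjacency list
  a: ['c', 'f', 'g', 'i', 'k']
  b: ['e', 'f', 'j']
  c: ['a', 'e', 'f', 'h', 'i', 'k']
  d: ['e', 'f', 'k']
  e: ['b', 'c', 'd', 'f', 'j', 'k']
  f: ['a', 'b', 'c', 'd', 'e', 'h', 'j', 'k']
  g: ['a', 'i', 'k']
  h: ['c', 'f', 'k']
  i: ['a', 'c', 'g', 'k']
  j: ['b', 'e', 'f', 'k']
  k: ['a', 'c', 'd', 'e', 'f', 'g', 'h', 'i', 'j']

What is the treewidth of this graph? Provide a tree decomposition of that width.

Treewidth 3.
Bags: B1 = {a, c, f, k}  B2 = {c, e, f, k}  B3 = {a, c, i, k}  B4 = {e, f, j, k}  B5 = {a, g, i, k}  B6 = {c, f, h, k}  B7 = {b, e, f, j}  B8 = {d, e, f, k}
Tree: B1–B2, B1–B3, B2–B4, B3–B5, B2–B6, B4–B7, B4–B8

Each bag holds 4 vertices, so the decomposition has width 3, which upper-bounds the treewidth. Conversely, {a, g, i, k} is a clique of size 4, and the vertices of any clique must share a bag in every tree decomposition; so some bag has ≥ 4 vertices and tw(G) ≥ 3. The upper and lower bounds meet at 3, so that is the treewidth.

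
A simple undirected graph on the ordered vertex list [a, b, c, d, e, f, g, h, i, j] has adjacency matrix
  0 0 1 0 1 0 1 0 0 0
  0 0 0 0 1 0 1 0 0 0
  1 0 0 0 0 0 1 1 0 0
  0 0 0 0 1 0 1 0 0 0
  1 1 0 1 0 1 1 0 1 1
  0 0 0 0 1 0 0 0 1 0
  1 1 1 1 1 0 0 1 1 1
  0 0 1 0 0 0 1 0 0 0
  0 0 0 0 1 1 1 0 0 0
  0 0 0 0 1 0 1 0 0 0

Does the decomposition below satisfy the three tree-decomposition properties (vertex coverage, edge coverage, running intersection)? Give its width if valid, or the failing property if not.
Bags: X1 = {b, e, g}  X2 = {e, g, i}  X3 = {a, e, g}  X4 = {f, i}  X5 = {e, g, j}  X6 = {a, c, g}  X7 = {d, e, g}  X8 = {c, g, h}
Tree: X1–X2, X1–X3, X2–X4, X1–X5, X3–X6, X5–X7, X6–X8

A tree decomposition must satisfy three properties: every vertex lies in some bag; for every edge, both endpoints lie together in some bag; and for every vertex, the bags containing it form a connected subtree. Here edge (e,f) lies in no bag, so the decomposition is invalid.

No — edge (e,f) lies in no bag.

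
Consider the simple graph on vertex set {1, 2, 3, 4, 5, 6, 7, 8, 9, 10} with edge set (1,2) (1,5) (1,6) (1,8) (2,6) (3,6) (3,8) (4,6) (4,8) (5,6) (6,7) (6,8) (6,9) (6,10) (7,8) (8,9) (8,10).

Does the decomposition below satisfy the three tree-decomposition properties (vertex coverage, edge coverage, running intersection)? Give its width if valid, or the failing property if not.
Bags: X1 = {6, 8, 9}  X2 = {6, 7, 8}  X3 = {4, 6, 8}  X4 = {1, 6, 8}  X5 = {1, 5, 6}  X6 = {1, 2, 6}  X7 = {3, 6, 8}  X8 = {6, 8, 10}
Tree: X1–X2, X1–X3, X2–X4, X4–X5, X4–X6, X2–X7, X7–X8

Checking the three conditions: (i) the bags cover all of {1, 2, 3, 4, 5, 6, 7, 8, 9, 10}; (ii) for each edge, some bag contains both endpoints; (iii) the bags containing any fixed vertex form a subtree. All hold, so the decomposition is valid with width 3 − 1 = 2.

Yes; width 2.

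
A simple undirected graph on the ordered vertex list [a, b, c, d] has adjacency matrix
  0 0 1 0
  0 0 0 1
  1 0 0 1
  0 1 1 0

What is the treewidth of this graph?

1

A width-1 tree decomposition is:
Bags: B1 = {a, c}  B2 = {c, d}  B3 = {b, d}
Tree: B1–B2, B2–B3
Each bag holds 2 vertices, so the decomposition has width 1, which upper-bounds the treewidth. Since G has at least one edge (e.g. a–c), it is not an edgeless graph, so tw(G) ≥ 1. Therefore the treewidth is 1.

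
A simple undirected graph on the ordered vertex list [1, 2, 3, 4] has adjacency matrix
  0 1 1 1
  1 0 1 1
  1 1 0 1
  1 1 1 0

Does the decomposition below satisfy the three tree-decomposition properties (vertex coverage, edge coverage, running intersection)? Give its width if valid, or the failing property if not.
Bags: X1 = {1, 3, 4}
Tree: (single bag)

A tree decomposition must satisfy three properties: every vertex lies in some bag; for every edge, both endpoints lie together in some bag; and for every vertex, the bags containing it form a connected subtree. Here vertex 2 appears in no bag, so the decomposition is invalid.

No — vertex 2 appears in no bag.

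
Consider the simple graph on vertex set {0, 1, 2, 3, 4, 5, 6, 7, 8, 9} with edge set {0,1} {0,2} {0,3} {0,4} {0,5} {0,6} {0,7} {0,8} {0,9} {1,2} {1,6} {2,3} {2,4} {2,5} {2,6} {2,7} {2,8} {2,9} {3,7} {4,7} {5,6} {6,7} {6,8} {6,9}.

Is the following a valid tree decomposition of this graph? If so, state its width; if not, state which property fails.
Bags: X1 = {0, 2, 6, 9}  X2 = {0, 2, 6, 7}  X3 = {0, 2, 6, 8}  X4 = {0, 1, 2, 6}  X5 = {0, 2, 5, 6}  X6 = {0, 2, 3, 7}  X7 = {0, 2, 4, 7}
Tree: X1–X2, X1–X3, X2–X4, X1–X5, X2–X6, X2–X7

Every vertex of G appears in some bag (union = {0, 1, 2, 3, 4, 5, 6, 7, 8, 9}); every edge is covered by a bag; and for each vertex v the set of bags containing v is connected in the bag tree. The decomposition is therefore valid. The largest bag has 4 vertices, so the width is 3.

Yes; width 3.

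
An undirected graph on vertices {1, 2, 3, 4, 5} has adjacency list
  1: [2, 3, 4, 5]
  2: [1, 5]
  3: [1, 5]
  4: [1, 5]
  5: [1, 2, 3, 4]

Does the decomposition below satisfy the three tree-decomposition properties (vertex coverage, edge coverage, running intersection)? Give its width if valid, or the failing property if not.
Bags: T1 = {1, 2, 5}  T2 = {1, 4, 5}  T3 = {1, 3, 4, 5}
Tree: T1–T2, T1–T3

A tree decomposition must satisfy three properties: every vertex lies in some bag; for every edge, both endpoints lie together in some bag; and for every vertex, the bags containing it form a connected subtree. Here bags containing vertex 4 are not connected in the tree, so the decomposition is invalid.

No — bags containing vertex 4 are not connected in the tree.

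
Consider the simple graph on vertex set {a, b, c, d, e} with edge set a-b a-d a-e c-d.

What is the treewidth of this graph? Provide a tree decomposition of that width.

Treewidth 1.
One optimal decomposition is:
Bags: B1 = {a, d}  B2 = {a, e}  B3 = {c, d}  B4 = {a, b}
Tree: B1–B2, B1–B3, B1–B4

Each bag holds 2 vertices, so the decomposition has width 1, which upper-bounds the treewidth. G has an edge, so its treewidth is at least 1. Hence tw(G) = 1 exactly.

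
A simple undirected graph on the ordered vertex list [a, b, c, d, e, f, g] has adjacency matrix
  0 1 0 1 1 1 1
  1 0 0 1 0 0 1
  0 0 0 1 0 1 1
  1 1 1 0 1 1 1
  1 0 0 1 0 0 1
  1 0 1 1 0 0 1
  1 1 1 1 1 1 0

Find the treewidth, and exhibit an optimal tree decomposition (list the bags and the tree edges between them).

Treewidth 3.
Bags: B1 = {a, d, e, g}  B2 = {a, b, d, g}  B3 = {a, d, f, g}  B4 = {c, d, f, g}
Tree: B1–B2, B1–B3, B3–B4

Each bag holds 4 vertices, so the decomposition has width 3, which upper-bounds the treewidth. Conversely, {c, d, f, g} is a clique of size 4, and the vertices of any clique must share a bag in every tree decomposition; so some bag has ≥ 4 vertices and tw(G) ≥ 3. Therefore the treewidth is 3.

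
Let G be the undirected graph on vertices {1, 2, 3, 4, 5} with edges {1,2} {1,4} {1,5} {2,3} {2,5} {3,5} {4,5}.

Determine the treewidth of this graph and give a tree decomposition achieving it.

Each bag holds 3 vertices, so the decomposition has width 2, which upper-bounds the treewidth. For the lower bound, the 3 vertices {1, 2, 5} are pairwise adjacent, and any tree decomposition puts a clique entirely inside one bag — forcing width ≥ 2. Hence tw(G) = 2 exactly.

Treewidth 2.
Bags: B1 = {1, 4, 5}  B2 = {1, 2, 5}  B3 = {2, 3, 5}
Tree: B1–B2, B2–B3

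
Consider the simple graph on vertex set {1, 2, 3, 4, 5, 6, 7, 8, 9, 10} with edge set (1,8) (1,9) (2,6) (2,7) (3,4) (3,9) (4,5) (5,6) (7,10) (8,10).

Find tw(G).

A width-2 tree decomposition is:
Bags: B1 = {4, 5, 6}  B2 = {3, 4, 6}  B3 = {3, 6, 9}  B4 = {1, 6, 9}  B5 = {1, 6, 8}  B6 = {6, 8, 10}  B7 = {6, 7, 10}  B8 = {2, 6, 7}
Tree: B1–B2, B2–B3, B3–B4, B4–B5, B5–B6, B6–B7, B7–B8
The largest bag has 3 vertices, giving width 2; this decomposition certifies tw(G) ≤ 2. Since 6–5–4–3–9–1–8–10–7–2–6 is a cycle in G, G is not acyclic. Forests are exactly the graphs of treewidth ≤ 1, so tw(G) ≥ 2. Hence tw(G) = 2 exactly.

2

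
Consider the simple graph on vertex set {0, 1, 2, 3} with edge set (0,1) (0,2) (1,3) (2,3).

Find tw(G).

A width-2 tree decomposition is:
Bags: B1 = {0, 1, 2}  B2 = {1, 2, 3}
Tree: B1–B2
Each bag holds 3 vertices, so the decomposition has width 2, which upper-bounds the treewidth. The edges 1–0–2–3–1 form a cycle, so G is not a tree and its treewidth is at least 2. The upper and lower bounds meet at 2, so that is the treewidth.

2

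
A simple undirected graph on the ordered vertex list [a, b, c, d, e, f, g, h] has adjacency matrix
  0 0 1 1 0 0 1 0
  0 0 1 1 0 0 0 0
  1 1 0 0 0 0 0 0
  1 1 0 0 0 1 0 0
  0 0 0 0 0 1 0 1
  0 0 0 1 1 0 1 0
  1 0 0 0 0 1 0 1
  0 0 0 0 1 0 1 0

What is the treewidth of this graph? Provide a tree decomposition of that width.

Treewidth 2.
One such decomposition:
Bags: B1 = {a, b, c}  B2 = {a, b, d}  B3 = {a, d, g}  B4 = {d, f, g}  B5 = {f, g, h}  B6 = {e, f, h}
Tree: B1–B2, B2–B3, B3–B4, B4–B5, B5–B6

Every bag has size at most 3, so the width is 3 − 1 = 2 and tw(G) ≤ 2. Since c–b–d–a–c is a cycle in G, G is not acyclic. Forests are exactly the graphs of treewidth ≤ 1, so tw(G) ≥ 2. Combining the bounds, tw(G) = 2.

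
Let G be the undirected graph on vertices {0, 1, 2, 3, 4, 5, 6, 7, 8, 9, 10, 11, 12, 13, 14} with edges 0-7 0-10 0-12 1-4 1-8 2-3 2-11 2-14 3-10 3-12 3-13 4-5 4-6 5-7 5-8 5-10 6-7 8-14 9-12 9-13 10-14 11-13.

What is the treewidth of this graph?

A width-3 tree decomposition is:
Bags: B1 = {2, 9, 11, 13}  B2 = {2, 3, 9, 13}  B3 = {2, 3, 9, 12}  B4 = {2, 3, 12, 14}  B5 = {3, 10, 12, 14}  B6 = {0, 10, 12, 14}  B7 = {0, 8, 10, 14}  B8 = {0, 5, 8, 10}  B9 = {0, 5, 7, 8}  B10 = {1, 5, 7, 8}  B11 = {1, 4, 5, 7}  B12 = {1, 4, 6, 7}
Tree: B1–B2, B2–B3, B3–B4, B4–B5, B5–B6, B6–B7, B7–B8, B8–B9, B9–B10, B10–B11, B11–B12
Every bag has size at most 4, so the width is 4 − 1 = 3 and tw(G) ≤ 3. For the lower bound: the 4 vertex sets {9,11,13}, {2}, {3}, {0,10,12,14} are disjoint, each induces a connected subgraph, and every pair is joined by at least one edge of G. Contracting each set to a single vertex therefore yields K_{4} as a minor, and since treewidth is minor-monotone, tw(G) ≥ tw(K_{4}) = 3. Therefore the treewidth is 3.

3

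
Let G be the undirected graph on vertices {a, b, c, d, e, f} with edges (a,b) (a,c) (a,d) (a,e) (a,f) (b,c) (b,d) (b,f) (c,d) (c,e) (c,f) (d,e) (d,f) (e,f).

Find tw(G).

4

A width-4 tree decomposition is:
Bags: B1 = {a, b, c, d, f}  B2 = {a, c, d, e, f}
Tree: B1–B2
The largest bag has 5 vertices, giving width 4; this decomposition certifies tw(G) ≤ 4. For the lower bound, the 5 vertices {a, c, d, e, f} are pairwise adjacent, and any tree decomposition puts a clique entirely inside one bag — forcing width ≥ 4. The upper and lower bounds meet at 4, so that is the treewidth.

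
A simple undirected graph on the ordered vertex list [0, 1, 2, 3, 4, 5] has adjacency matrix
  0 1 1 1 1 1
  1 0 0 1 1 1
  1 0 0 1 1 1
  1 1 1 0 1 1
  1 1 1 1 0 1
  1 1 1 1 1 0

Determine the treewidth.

A width-4 tree decomposition is:
Bags: B1 = {0, 2, 3, 4, 5}  B2 = {0, 1, 3, 4, 5}
Tree: B1–B2
Every bag has size at most 5, so the width is 5 − 1 = 4 and tw(G) ≤ 4. On the other hand G contains the 5-clique {0, 1, 3, 4, 5}. A clique must lie in a single bag of any decomposition, so no decomposition can have width below 4. The upper and lower bounds meet at 4, so that is the treewidth.

4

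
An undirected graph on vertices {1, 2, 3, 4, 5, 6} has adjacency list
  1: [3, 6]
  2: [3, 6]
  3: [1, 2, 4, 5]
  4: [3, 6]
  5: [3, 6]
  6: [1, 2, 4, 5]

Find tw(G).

A width-2 tree decomposition is:
Bags: B1 = {3, 5, 6}  B2 = {2, 3, 6}  B3 = {1, 3, 6}  B4 = {3, 4, 6}
Tree: B1–B2, B2–B3, B3–B4
Each bag holds 3 vertices, so the decomposition has width 2, which upper-bounds the treewidth. Since 6–5–3–2–6 is a cycle in G, G is not acyclic. Forests are exactly the graphs of treewidth ≤ 1, so tw(G) ≥ 2. Combining the bounds, tw(G) = 2.

2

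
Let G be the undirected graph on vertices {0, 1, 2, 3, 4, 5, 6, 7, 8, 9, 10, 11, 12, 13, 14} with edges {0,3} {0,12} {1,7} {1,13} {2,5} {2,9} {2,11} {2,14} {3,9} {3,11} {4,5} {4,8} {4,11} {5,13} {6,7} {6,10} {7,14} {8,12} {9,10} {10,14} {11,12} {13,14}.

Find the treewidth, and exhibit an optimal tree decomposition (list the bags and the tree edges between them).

Treewidth 3.
Bags: B1 = {0, 3, 8, 12}  B2 = {3, 8, 11, 12}  B3 = {3, 4, 8, 11}  B4 = {3, 4, 9, 11}  B5 = {2, 4, 9, 11}  B6 = {2, 4, 5, 9}  B7 = {2, 5, 9, 10}  B8 = {2, 5, 10, 14}  B9 = {5, 10, 13, 14}  B10 = {6, 10, 13, 14}  B11 = {6, 7, 13, 14}  B12 = {1, 6, 7, 13}
Tree: B1–B2, B2–B3, B3–B4, B4–B5, B5–B6, B6–B7, B7–B8, B8–B9, B9–B10, B10–B11, B11–B12

Each bag holds 4 vertices, so the decomposition has width 3, which upper-bounds the treewidth. For the lower bound: the 4 vertex sets {0,8,12}, {3}, {11}, {2,4,5,9} are disjoint, each induces a connected subgraph, and every pair is joined by at least one edge of G. Contracting each set to a single vertex therefore yields K_{4} as a minor, and since treewidth is minor-monotone, tw(G) ≥ tw(K_{4}) = 3. The upper and lower bounds meet at 3, so that is the treewidth.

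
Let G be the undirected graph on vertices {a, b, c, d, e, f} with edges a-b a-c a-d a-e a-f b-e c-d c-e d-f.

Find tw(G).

2

A width-2 tree decomposition is:
Bags: B1 = {a, c, e}  B2 = {a, c, d}  B3 = {a, b, e}  B4 = {a, d, f}
Tree: B1–B2, B1–B3, B2–B4
Each bag holds 3 vertices, so the decomposition has width 2, which upper-bounds the treewidth. On the other hand G contains the 3-clique {a, c, d}. A clique must lie in a single bag of any decomposition, so no decomposition can have width below 2. Combining the bounds, tw(G) = 2.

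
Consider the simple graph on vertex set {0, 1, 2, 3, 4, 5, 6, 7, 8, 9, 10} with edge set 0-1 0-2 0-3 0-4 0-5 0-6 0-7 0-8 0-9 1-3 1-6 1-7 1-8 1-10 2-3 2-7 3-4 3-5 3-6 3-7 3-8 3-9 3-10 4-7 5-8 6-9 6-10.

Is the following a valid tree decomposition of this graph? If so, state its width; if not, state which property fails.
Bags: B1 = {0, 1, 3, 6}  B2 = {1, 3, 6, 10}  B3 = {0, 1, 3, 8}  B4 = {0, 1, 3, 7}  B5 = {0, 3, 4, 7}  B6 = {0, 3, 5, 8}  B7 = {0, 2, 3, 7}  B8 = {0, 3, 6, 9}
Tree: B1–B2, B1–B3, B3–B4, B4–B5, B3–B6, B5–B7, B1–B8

Yes; width 3.

Vertex coverage: the bags together contain {0, 1, 2, 3, 4, 5, 6, 7, 8, 9, 10}, the full vertex set. Edge coverage: each edge of G has both endpoints in at least one bag. Running intersection: for every vertex, the bags containing it form a connected subtree. All three properties hold, so this is a valid tree decomposition of width max|bag| − 1 = 3, and hence tw(G) ≤ 3.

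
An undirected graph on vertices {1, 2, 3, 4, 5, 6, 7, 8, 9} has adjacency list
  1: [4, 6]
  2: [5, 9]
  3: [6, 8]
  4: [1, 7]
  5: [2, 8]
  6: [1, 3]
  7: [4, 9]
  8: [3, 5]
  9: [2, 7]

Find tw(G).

2

A width-2 tree decomposition is:
Bags: B1 = {3, 6, 8}  B2 = {1, 6, 8}  B3 = {1, 4, 8}  B4 = {4, 7, 8}  B5 = {7, 8, 9}  B6 = {2, 8, 9}  B7 = {2, 5, 8}
Tree: B1–B2, B2–B3, B3–B4, B4–B5, B5–B6, B6–B7
Every bag has size at most 3, so the width is 3 − 1 = 2 and tw(G) ≤ 2. For the lower bound, G contains the cycle 8–3–6–1–4–7–9–2–5–8, so G is not a forest; only forests have treewidth ≤ 1, hence tw(G) ≥ 2. Combining the bounds, tw(G) = 2.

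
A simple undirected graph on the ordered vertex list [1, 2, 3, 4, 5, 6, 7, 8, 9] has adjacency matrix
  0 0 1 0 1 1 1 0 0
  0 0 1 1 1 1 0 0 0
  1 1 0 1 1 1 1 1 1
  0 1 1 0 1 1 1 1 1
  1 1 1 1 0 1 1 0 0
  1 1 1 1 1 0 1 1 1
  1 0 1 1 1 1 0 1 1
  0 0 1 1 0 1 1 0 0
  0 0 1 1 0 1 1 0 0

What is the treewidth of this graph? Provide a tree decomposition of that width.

Treewidth 4.
One such decomposition:
Bags: B1 = {3, 4, 5, 6, 7}  B2 = {2, 3, 4, 5, 6}  B3 = {3, 4, 6, 7, 9}  B4 = {1, 3, 5, 6, 7}  B5 = {3, 4, 6, 7, 8}
Tree: B1–B2, B1–B3, B1–B4, B3–B5

Each bag holds 5 vertices, so the decomposition has width 4, which upper-bounds the treewidth. On the other hand G contains the 5-clique {1, 3, 5, 6, 7}. A clique must lie in a single bag of any decomposition, so no decomposition can have width below 4. Combining the bounds, tw(G) = 4.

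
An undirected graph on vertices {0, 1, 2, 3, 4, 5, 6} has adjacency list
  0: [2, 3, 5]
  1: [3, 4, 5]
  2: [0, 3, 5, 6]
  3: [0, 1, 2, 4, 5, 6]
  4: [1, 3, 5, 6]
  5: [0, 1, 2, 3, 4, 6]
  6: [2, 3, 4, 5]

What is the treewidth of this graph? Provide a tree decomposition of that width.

Each bag holds 4 vertices, so the decomposition has width 3, which upper-bounds the treewidth. For the lower bound, the 4 vertices {1, 3, 4, 5} are pairwise adjacent, and any tree decomposition puts a clique entirely inside one bag — forcing width ≥ 3. Hence tw(G) = 3 exactly.

Treewidth 3.
Bags: B1 = {3, 4, 5, 6}  B2 = {2, 3, 5, 6}  B3 = {1, 3, 4, 5}  B4 = {0, 2, 3, 5}
Tree: B1–B2, B1–B3, B2–B4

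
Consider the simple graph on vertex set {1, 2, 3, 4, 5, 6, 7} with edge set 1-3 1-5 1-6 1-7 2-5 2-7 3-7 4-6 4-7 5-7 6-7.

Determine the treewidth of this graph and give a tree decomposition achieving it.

The largest bag has 3 vertices, giving width 2; this decomposition certifies tw(G) ≤ 2. On the other hand G contains the 3-clique {1, 3, 7}. A clique must lie in a single bag of any decomposition, so no decomposition can have width below 2. Combining the bounds, tw(G) = 2.

Treewidth 2.
One such decomposition:
Bags: B1 = {1, 3, 7}  B2 = {1, 5, 7}  B3 = {2, 5, 7}  B4 = {1, 6, 7}  B5 = {4, 6, 7}
Tree: B1–B2, B2–B3, B1–B4, B4–B5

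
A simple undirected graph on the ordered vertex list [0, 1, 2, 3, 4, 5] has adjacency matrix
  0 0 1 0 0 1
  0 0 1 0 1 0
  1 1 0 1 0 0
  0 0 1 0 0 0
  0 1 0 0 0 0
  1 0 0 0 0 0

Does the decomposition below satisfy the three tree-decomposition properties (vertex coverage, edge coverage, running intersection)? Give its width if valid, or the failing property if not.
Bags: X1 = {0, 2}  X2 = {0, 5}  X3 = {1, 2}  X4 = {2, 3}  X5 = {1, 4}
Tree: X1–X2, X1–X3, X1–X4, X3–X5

Yes; width 1.

Checking the three conditions: (i) the bags cover all of {0, 1, 2, 3, 4, 5}; (ii) for each edge, some bag contains both endpoints; (iii) the bags containing any fixed vertex form a subtree. All hold, so the decomposition is valid with width 2 − 1 = 1.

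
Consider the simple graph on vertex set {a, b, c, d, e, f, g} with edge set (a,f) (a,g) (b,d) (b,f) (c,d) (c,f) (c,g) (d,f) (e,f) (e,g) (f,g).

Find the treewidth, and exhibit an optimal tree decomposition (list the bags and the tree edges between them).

Each bag holds 3 vertices, so the decomposition has width 2, which upper-bounds the treewidth. On the other hand G contains the 3-clique {c, d, f}. A clique must lie in a single bag of any decomposition, so no decomposition can have width below 2. Combining the bounds, tw(G) = 2.

Treewidth 2.
One such decomposition:
Bags: B1 = {a, f, g}  B2 = {c, f, g}  B3 = {c, d, f}  B4 = {e, f, g}  B5 = {b, d, f}
Tree: B1–B2, B2–B3, B1–B4, B3–B5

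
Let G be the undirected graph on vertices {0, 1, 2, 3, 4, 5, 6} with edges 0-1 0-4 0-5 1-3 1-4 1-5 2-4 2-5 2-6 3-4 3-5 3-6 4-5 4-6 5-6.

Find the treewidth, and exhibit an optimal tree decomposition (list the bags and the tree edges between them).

Treewidth 3.
Bags: B1 = {1, 3, 4, 5}  B2 = {0, 1, 4, 5}  B3 = {3, 4, 5, 6}  B4 = {2, 4, 5, 6}
Tree: B1–B2, B1–B3, B3–B4

The largest bag has 4 vertices, giving width 3; this decomposition certifies tw(G) ≤ 3. For the lower bound, the 4 vertices {0, 1, 4, 5} are pairwise adjacent, and any tree decomposition puts a clique entirely inside one bag — forcing width ≥ 3. Therefore the treewidth is 3.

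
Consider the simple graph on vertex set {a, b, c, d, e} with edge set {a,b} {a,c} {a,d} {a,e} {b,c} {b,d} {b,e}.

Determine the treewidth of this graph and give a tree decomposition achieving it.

The largest bag has 3 vertices, giving width 2; this decomposition certifies tw(G) ≤ 2. On the other hand G contains the 3-clique {a, b, d}. A clique must lie in a single bag of any decomposition, so no decomposition can have width below 2. Therefore the treewidth is 2.

Treewidth 2.
Bags: B1 = {a, b, c}  B2 = {a, b, e}  B3 = {a, b, d}
Tree: B1–B2, B2–B3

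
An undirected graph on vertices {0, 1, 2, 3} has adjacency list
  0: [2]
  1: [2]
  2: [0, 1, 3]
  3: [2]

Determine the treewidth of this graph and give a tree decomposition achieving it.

Treewidth 1.
One optimal decomposition is:
Bags: B1 = {2, 3}  B2 = {1, 2}  B3 = {0, 2}
Tree: B1–B2, B2–B3

The largest bag has 2 vertices, giving width 1; this decomposition certifies tw(G) ≤ 1. Since G has at least one edge (e.g. 3–2), it is not an edgeless graph, so tw(G) ≥ 1. Therefore the treewidth is 1.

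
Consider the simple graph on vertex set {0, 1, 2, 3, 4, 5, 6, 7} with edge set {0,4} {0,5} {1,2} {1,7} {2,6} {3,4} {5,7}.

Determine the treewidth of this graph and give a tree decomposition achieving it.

Treewidth 1.
Bags: B1 = {2, 6}  B2 = {1, 2}  B3 = {1, 7}  B4 = {5, 7}  B5 = {0, 5}  B6 = {0, 4}  B7 = {3, 4}
Tree: B1–B2, B2–B3, B3–B4, B4–B5, B5–B6, B6–B7

Each bag holds 2 vertices, so the decomposition has width 1, which upper-bounds the treewidth. G has an edge, so its treewidth is at least 1. Therefore the treewidth is 1.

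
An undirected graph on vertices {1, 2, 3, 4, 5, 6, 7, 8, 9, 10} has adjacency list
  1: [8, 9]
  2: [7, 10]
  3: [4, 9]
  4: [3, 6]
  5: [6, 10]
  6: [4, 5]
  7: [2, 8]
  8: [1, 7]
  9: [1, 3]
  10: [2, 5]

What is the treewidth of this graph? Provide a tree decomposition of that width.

The largest bag has 3 vertices, giving width 2; this decomposition certifies tw(G) ≤ 2. The edges 5–10–2–7–8–1–9–3–4–6–5 form a cycle, so G is not a tree and its treewidth is at least 2. Hence tw(G) = 2 exactly.

Treewidth 2.
One such decomposition:
Bags: B1 = {2, 5, 10}  B2 = {2, 5, 7}  B3 = {5, 7, 8}  B4 = {1, 5, 8}  B5 = {1, 5, 9}  B6 = {3, 5, 9}  B7 = {3, 4, 5}  B8 = {4, 5, 6}
Tree: B1–B2, B2–B3, B3–B4, B4–B5, B5–B6, B6–B7, B7–B8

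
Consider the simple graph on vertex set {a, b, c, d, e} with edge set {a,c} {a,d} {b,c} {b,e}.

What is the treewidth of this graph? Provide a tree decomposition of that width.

Every bag has size at most 2, so the width is 2 − 1 = 1 and tw(G) ≤ 1. G has an edge, so its treewidth is at least 1. Therefore the treewidth is 1.

Treewidth 1.
One such decomposition:
Bags: B1 = {a, d}  B2 = {a, c}  B3 = {b, c}  B4 = {b, e}
Tree: B1–B2, B2–B3, B3–B4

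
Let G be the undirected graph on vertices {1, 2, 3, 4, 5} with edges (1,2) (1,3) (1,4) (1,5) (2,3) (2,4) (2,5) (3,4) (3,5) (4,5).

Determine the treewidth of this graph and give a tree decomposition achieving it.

A single bag containing all 5 vertices is trivially a valid decomposition of width 4. Conversely, {1, 2, 3, 4, 5} is a clique of size 5, and the vertices of any clique must share a bag in every tree decomposition; so some bag has ≥ 5 vertices and tw(G) ≥ 4. Combining the bounds, tw(G) = 4.

Treewidth 4.
One such decomposition:
Bags: B1 = {1, 2, 3, 4, 5}
Tree: (single bag)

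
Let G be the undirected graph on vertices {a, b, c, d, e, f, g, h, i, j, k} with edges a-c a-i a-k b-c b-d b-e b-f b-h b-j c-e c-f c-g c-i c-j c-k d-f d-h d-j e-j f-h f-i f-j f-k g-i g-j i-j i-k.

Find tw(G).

A width-3 tree decomposition is:
Bags: B1 = {c, f, i, j}  B2 = {c, f, i, k}  B3 = {b, c, f, j}  B4 = {b, d, f, j}  B5 = {a, c, i, k}  B6 = {b, d, f, h}  B7 = {b, c, e, j}  B8 = {c, g, i, j}
Tree: B1–B2, B1–B3, B3–B4, B2–B5, B4–B6, B3–B7, B1–B8
Every bag has size at most 4, so the width is 4 − 1 = 3 and tw(G) ≤ 3. On the other hand G contains the 4-clique {b, d, f, j}. A clique must lie in a single bag of any decomposition, so no decomposition can have width below 3. Hence tw(G) = 3 exactly.

3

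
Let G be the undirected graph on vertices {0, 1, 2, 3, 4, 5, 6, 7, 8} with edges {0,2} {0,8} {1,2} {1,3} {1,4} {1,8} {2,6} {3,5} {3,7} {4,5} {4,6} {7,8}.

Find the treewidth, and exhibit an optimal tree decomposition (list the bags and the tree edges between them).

Every bag has size at most 4, so the width is 4 − 1 = 3 and tw(G) ≤ 3. For the lower bound: the 4 vertex sets {0,7,8}, {3}, {1}, {2,4,5,6} are disjoint, each induces a connected subgraph, and every pair is joined by at least one edge of G. Contracting each set to a single vertex therefore yields K_{4} as a minor, and since treewidth is minor-monotone, tw(G) ≥ tw(K_{4}) = 3. The upper and lower bounds meet at 3, so that is the treewidth.

Treewidth 3.
Bags: B1 = {0, 3, 7, 8}  B2 = {0, 1, 3, 8}  B3 = {0, 1, 2, 3}  B4 = {1, 2, 3, 5}  B5 = {1, 2, 4, 5}  B6 = {2, 4, 5, 6}
Tree: B1–B2, B2–B3, B3–B4, B4–B5, B5–B6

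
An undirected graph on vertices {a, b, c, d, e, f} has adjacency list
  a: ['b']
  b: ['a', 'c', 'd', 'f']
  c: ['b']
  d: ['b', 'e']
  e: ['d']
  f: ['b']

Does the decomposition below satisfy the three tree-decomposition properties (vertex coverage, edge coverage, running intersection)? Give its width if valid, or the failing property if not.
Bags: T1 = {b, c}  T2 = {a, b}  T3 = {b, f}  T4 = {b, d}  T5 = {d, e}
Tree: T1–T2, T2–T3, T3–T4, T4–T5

Yes; width 1.

Checking the three conditions: (i) the bags cover all of {a, b, c, d, e, f}; (ii) for each edge, some bag contains both endpoints; (iii) the bags containing any fixed vertex form a subtree. All hold, so the decomposition is valid with width 2 − 1 = 1.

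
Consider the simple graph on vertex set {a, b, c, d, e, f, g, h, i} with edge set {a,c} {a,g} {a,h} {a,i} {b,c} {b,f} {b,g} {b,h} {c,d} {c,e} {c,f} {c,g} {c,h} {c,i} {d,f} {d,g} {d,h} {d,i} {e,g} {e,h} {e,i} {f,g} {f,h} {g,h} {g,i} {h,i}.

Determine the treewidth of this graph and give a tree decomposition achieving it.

Each bag holds 5 vertices, so the decomposition has width 4, which upper-bounds the treewidth. On the other hand G contains the 5-clique {c, d, f, g, h}. A clique must lie in a single bag of any decomposition, so no decomposition can have width below 4. The upper and lower bounds meet at 4, so that is the treewidth.

Treewidth 4.
Bags: B1 = {c, d, f, g, h}  B2 = {c, d, g, h, i}  B3 = {b, c, f, g, h}  B4 = {a, c, g, h, i}  B5 = {c, e, g, h, i}
Tree: B1–B2, B1–B3, B2–B4, B2–B5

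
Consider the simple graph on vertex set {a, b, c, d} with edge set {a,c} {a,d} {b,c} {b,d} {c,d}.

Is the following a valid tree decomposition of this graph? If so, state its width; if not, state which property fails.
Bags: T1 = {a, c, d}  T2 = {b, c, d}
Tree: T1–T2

Yes; width 2.

Checking the three conditions: (i) the bags cover all of {a, b, c, d}; (ii) for each edge, some bag contains both endpoints; (iii) the bags containing any fixed vertex form a subtree. All hold, so the decomposition is valid with width 3 − 1 = 2.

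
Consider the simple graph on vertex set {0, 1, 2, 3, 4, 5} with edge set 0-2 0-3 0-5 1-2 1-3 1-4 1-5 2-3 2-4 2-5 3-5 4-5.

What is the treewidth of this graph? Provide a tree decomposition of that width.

Each bag holds 4 vertices, so the decomposition has width 3, which upper-bounds the treewidth. For the lower bound, the 4 vertices {0, 2, 3, 5} are pairwise adjacent, and any tree decomposition puts a clique entirely inside one bag — forcing width ≥ 3. The upper and lower bounds meet at 3, so that is the treewidth.

Treewidth 3.
One such decomposition:
Bags: B1 = {1, 2, 3, 5}  B2 = {0, 2, 3, 5}  B3 = {1, 2, 4, 5}
Tree: B1–B2, B1–B3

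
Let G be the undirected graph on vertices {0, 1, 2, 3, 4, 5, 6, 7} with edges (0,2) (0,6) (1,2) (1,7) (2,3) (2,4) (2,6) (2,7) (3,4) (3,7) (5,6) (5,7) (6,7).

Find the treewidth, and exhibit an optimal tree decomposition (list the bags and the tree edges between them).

Treewidth 2.
One such decomposition:
Bags: B1 = {5, 6, 7}  B2 = {2, 6, 7}  B3 = {0, 2, 6}  B4 = {1, 2, 7}  B5 = {2, 3, 7}  B6 = {2, 3, 4}
Tree: B1–B2, B2–B3, B2–B4, B4–B5, B5–B6

Every bag has size at most 3, so the width is 3 − 1 = 2 and tw(G) ≤ 2. Conversely, {0, 2, 6} is a clique of size 3, and the vertices of any clique must share a bag in every tree decomposition; so some bag has ≥ 3 vertices and tw(G) ≥ 2. Combining the bounds, tw(G) = 2.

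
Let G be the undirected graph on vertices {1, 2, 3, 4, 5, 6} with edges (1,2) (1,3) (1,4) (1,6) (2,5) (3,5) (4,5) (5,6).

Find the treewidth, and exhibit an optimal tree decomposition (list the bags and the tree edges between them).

Every bag has size at most 3, so the width is 3 − 1 = 2 and tw(G) ≤ 2. The edges 2–5–6–1–2 form a cycle, so G is not a tree and its treewidth is at least 2. Therefore the treewidth is 2.

Treewidth 2.
One such decomposition:
Bags: B1 = {1, 2, 5}  B2 = {1, 5, 6}  B3 = {1, 3, 5}  B4 = {1, 4, 5}
Tree: B1–B2, B2–B3, B3–B4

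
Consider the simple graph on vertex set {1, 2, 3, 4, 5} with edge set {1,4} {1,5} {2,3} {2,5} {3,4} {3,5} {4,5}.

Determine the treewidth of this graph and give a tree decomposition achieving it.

Every bag has size at most 3, so the width is 3 − 1 = 2 and tw(G) ≤ 2. On the other hand G contains the 3-clique {1, 4, 5}. A clique must lie in a single bag of any decomposition, so no decomposition can have width below 2. Hence tw(G) = 2 exactly.

Treewidth 2.
One optimal decomposition is:
Bags: B1 = {3, 4, 5}  B2 = {2, 3, 5}  B3 = {1, 4, 5}
Tree: B1–B2, B1–B3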